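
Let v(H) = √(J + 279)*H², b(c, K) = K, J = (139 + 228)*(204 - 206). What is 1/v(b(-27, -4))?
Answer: -I*√455/7280 ≈ -0.00293*I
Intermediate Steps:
J = -734 (J = 367*(-2) = -734)
v(H) = I*√455*H² (v(H) = √(-734 + 279)*H² = √(-455)*H² = (I*√455)*H² = I*√455*H²)
1/v(b(-27, -4)) = 1/(I*√455*(-4)²) = 1/(I*√455*16) = 1/(16*I*√455) = -I*√455/7280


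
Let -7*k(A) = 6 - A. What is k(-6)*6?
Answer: -72/7 ≈ -10.286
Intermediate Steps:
k(A) = -6/7 + A/7 (k(A) = -(6 - A)/7 = -6/7 + A/7)
k(-6)*6 = (-6/7 + (1/7)*(-6))*6 = (-6/7 - 6/7)*6 = -12/7*6 = -72/7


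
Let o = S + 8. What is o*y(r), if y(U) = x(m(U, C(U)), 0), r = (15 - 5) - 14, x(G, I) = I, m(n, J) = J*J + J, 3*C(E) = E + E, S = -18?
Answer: 0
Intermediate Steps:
C(E) = 2*E/3 (C(E) = (E + E)/3 = (2*E)/3 = 2*E/3)
m(n, J) = J + J**2 (m(n, J) = J**2 + J = J + J**2)
r = -4 (r = 10 - 14 = -4)
y(U) = 0
o = -10 (o = -18 + 8 = -10)
o*y(r) = -10*0 = 0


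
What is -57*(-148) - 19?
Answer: 8417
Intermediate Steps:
-57*(-148) - 19 = 8436 - 19 = 8417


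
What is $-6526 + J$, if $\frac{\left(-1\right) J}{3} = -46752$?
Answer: $133730$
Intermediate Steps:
$J = 140256$ ($J = \left(-3\right) \left(-46752\right) = 140256$)
$-6526 + J = -6526 + 140256 = 133730$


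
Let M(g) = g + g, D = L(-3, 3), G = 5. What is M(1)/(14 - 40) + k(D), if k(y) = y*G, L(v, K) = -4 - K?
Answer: -456/13 ≈ -35.077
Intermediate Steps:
D = -7 (D = -4 - 1*3 = -4 - 3 = -7)
k(y) = 5*y (k(y) = y*5 = 5*y)
M(g) = 2*g
M(1)/(14 - 40) + k(D) = (2*1)/(14 - 40) + 5*(-7) = 2/(-26) - 35 = -1/26*2 - 35 = -1/13 - 35 = -456/13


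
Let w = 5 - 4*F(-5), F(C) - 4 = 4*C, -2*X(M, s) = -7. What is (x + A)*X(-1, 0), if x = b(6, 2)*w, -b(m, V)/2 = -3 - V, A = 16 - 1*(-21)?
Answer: 5089/2 ≈ 2544.5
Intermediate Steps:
X(M, s) = 7/2 (X(M, s) = -1/2*(-7) = 7/2)
F(C) = 4 + 4*C
w = 69 (w = 5 - 4*(4 + 4*(-5)) = 5 - 4*(4 - 20) = 5 - 4*(-16) = 5 + 64 = 69)
A = 37 (A = 16 + 21 = 37)
b(m, V) = 6 + 2*V (b(m, V) = -2*(-3 - V) = 6 + 2*V)
x = 690 (x = (6 + 2*2)*69 = (6 + 4)*69 = 10*69 = 690)
(x + A)*X(-1, 0) = (690 + 37)*(7/2) = 727*(7/2) = 5089/2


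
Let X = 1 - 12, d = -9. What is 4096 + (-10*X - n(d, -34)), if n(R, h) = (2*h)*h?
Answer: 1894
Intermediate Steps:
n(R, h) = 2*h²
X = -11
4096 + (-10*X - n(d, -34)) = 4096 + (-10*(-11) - 2*(-34)²) = 4096 + (110 - 2*1156) = 4096 + (110 - 1*2312) = 4096 + (110 - 2312) = 4096 - 2202 = 1894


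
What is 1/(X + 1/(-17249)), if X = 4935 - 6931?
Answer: -17249/34429005 ≈ -0.00050100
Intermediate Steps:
X = -1996
1/(X + 1/(-17249)) = 1/(-1996 + 1/(-17249)) = 1/(-1996 - 1/17249) = 1/(-34429005/17249) = -17249/34429005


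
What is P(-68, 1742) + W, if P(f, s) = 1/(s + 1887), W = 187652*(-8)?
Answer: -5447912863/3629 ≈ -1.5012e+6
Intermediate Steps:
W = -1501216
P(f, s) = 1/(1887 + s)
P(-68, 1742) + W = 1/(1887 + 1742) - 1501216 = 1/3629 - 1501216 = -5447912863/3629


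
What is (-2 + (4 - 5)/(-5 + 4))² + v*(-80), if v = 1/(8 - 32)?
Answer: 13/3 ≈ 4.3333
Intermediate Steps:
v = -1/24 (v = 1/(-24) = -1/24 ≈ -0.041667)
(-2 + (4 - 5)/(-5 + 4))² + v*(-80) = (-2 + (4 - 5)/(-5 + 4))² - 1/24*(-80) = (-2 - 1/(-1))² + 10/3 = (-2 - 1*(-1))² + 10/3 = (-2 + 1)² + 10/3 = (-1)² + 10/3 = 1 + 10/3 = 13/3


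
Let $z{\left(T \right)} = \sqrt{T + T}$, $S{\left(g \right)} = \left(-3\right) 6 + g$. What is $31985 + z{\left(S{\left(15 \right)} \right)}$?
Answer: $31985 + i \sqrt{6} \approx 31985.0 + 2.4495 i$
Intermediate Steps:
$S{\left(g \right)} = -18 + g$
$z{\left(T \right)} = \sqrt{2} \sqrt{T}$ ($z{\left(T \right)} = \sqrt{2 T} = \sqrt{2} \sqrt{T}$)
$31985 + z{\left(S{\left(15 \right)} \right)} = 31985 + \sqrt{2} \sqrt{-18 + 15} = 31985 + \sqrt{2} \sqrt{-3} = 31985 + \sqrt{2} i \sqrt{3} = 31985 + i \sqrt{6}$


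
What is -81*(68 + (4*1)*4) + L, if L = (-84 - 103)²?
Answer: 28165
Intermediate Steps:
L = 34969 (L = (-187)² = 34969)
-81*(68 + (4*1)*4) + L = -81*(68 + (4*1)*4) + 34969 = -81*(68 + 4*4) + 34969 = -81*(68 + 16) + 34969 = -81*84 + 34969 = -6804 + 34969 = 28165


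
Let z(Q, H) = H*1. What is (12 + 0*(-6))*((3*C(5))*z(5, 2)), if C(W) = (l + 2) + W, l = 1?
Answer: 576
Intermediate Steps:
z(Q, H) = H
C(W) = 3 + W (C(W) = (1 + 2) + W = 3 + W)
(12 + 0*(-6))*((3*C(5))*z(5, 2)) = (12 + 0*(-6))*((3*(3 + 5))*2) = (12 + 0)*((3*8)*2) = 12*(24*2) = 12*48 = 576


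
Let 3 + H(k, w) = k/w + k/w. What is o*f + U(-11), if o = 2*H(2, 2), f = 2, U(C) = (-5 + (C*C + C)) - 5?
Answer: 96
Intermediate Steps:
H(k, w) = -3 + 2*k/w (H(k, w) = -3 + (k/w + k/w) = -3 + 2*k/w)
U(C) = -10 + C + C**2 (U(C) = (-5 + (C**2 + C)) - 5 = (-5 + (C + C**2)) - 5 = (-5 + C + C**2) - 5 = -10 + C + C**2)
o = -2 (o = 2*(-3 + 2*2/2) = 2*(-3 + 2*2*(1/2)) = 2*(-3 + 2) = 2*(-1) = -2)
o*f + U(-11) = -2*2 + (-10 - 11 + (-11)**2) = -4 + (-10 - 11 + 121) = -4 + 100 = 96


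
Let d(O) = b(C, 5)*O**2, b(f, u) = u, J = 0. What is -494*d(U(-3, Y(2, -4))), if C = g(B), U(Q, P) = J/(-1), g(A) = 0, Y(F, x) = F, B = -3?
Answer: 0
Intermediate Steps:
U(Q, P) = 0 (U(Q, P) = 0/(-1) = 0*(-1) = 0)
C = 0
d(O) = 5*O**2
-494*d(U(-3, Y(2, -4))) = -2470*0**2 = -2470*0 = -494*0 = 0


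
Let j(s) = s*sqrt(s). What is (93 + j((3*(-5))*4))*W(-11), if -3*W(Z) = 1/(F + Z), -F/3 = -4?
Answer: -31 + 40*I*sqrt(15) ≈ -31.0 + 154.92*I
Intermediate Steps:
F = 12 (F = -3*(-4) = 12)
W(Z) = -1/(3*(12 + Z))
j(s) = s**(3/2)
(93 + j((3*(-5))*4))*W(-11) = (93 + ((3*(-5))*4)**(3/2))*(-1/(36 + 3*(-11))) = (93 + (-15*4)**(3/2))*(-1/(36 - 33)) = (93 + (-60)**(3/2))*(-1/3) = (93 - 120*I*sqrt(15))*(-1*1/3) = (93 - 120*I*sqrt(15))*(-1/3) = -31 + 40*I*sqrt(15)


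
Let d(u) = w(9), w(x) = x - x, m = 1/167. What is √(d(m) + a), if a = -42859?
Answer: I*√42859 ≈ 207.02*I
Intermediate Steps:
m = 1/167 ≈ 0.0059880
w(x) = 0
d(u) = 0
√(d(m) + a) = √(0 - 42859) = √(-42859) = I*√42859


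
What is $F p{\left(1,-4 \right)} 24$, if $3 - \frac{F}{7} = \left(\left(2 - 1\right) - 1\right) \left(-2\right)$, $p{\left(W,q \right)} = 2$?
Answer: $1008$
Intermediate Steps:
$F = 21$ ($F = 21 - 7 \left(\left(2 - 1\right) - 1\right) \left(-2\right) = 21 - 7 \left(1 - 1\right) \left(-2\right) = 21 - 7 \cdot 0 \left(-2\right) = 21 - 0 = 21 + 0 = 21$)
$F p{\left(1,-4 \right)} 24 = 21 \cdot 2 \cdot 24 = 42 \cdot 24 = 1008$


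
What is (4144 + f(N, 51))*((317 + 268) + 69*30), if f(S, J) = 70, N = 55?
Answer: 11188170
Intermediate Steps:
(4144 + f(N, 51))*((317 + 268) + 69*30) = (4144 + 70)*((317 + 268) + 69*30) = 4214*(585 + 2070) = 4214*2655 = 11188170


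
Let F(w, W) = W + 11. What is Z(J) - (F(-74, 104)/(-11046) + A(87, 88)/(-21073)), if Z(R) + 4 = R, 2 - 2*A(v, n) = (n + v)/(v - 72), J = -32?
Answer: -1396239147/38795393 ≈ -35.990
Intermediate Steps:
F(w, W) = 11 + W
A(v, n) = 1 - (n + v)/(2*(-72 + v)) (A(v, n) = 1 - (n + v)/(2*(v - 72)) = 1 - (n + v)/(2*(-72 + v)))
Z(R) = -4 + R
Z(J) - (F(-74, 104)/(-11046) + A(87, 88)/(-21073)) = (-4 - 32) - ((11 + 104)/(-11046) + ((-144 + 87 - 1*88)/(2*(-72 + 87)))/(-21073)) = -36 - (115*(-1/11046) + ((½)*(-144 + 87 - 88)/15)*(-1/21073)) = -36 - (-115/11046 + ((½)*(1/15)*(-145))*(-1/21073)) = -36 - (-115/11046 - 29/6*(-1/21073)) = -36 - (-115/11046 + 29/126438) = -36 - 1*(-395001/38795393) = -36 + 395001/38795393 = -1396239147/38795393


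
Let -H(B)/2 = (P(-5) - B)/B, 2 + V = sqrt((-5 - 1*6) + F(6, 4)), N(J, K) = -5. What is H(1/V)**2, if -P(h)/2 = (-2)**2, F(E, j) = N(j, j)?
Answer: -3196 - 3840*I ≈ -3196.0 - 3840.0*I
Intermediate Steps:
F(E, j) = -5
P(h) = -8 (P(h) = -2*(-2)**2 = -2*4 = -8)
V = -2 + 4*I (V = -2 + sqrt((-5 - 1*6) - 5) = -2 + sqrt((-5 - 6) - 5) = -2 + sqrt(-11 - 5) = -2 + sqrt(-16) = -2 + 4*I ≈ -2.0 + 4.0*I)
H(B) = -2*(-8 - B)/B
H(1/V)**2 = (2 + 16/(1/(-2 + 4*I)))**2 = (2 + 16/(((-2 - 4*I)/20)))**2 = (2 + 16*(-2 + 4*I))**2 = (2 + (-32 + 64*I))**2 = (-30 + 64*I)**2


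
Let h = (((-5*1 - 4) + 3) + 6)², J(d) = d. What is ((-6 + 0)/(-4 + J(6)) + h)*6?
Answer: -18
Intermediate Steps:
h = 0 (h = (((-5 - 4) + 3) + 6)² = ((-9 + 3) + 6)² = (-6 + 6)² = 0² = 0)
((-6 + 0)/(-4 + J(6)) + h)*6 = ((-6 + 0)/(-4 + 6) + 0)*6 = (-6/2 + 0)*6 = (-6*½ + 0)*6 = (-3 + 0)*6 = -3*6 = -18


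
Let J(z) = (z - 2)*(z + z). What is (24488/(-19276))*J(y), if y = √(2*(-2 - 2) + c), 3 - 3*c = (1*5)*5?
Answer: 563224/14457 + 24488*I*√138/14457 ≈ 38.959 + 19.898*I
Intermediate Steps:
c = -22/3 (c = 1 - 1*5*5/3 = 1 - 5*5/3 = 1 - ⅓*25 = 1 - 25/3 = -22/3 ≈ -7.3333)
y = I*√138/3 (y = √(2*(-2 - 2) - 22/3) = √(2*(-4) - 22/3) = √(-8 - 22/3) = √(-46/3) = I*√138/3 ≈ 3.9158*I)
J(z) = 2*z*(-2 + z) (J(z) = (-2 + z)*(2*z) = 2*z*(-2 + z))
(24488/(-19276))*J(y) = (24488/(-19276))*(2*(I*√138/3)*(-2 + I*√138/3)) = (24488*(-1/19276))*(2*I*√138*(-2 + I*√138/3)/3) = -12244*I*√138*(-2 + I*√138/3)/14457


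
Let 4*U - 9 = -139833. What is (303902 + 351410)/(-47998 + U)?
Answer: -327656/41477 ≈ -7.8997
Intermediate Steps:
U = -34956 (U = 9/4 + (1/4)*(-139833) = 9/4 - 139833/4 = -34956)
(303902 + 351410)/(-47998 + U) = (303902 + 351410)/(-47998 - 34956) = 655312/(-82954) = 655312*(-1/82954) = -327656/41477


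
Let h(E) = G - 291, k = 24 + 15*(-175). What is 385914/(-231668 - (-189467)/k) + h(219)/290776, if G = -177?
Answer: -73038020332311/43816885326890 ≈ -1.6669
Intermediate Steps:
k = -2601 (k = 24 - 2625 = -2601)
h(E) = -468 (h(E) = -177 - 291 = -468)
385914/(-231668 - (-189467)/k) + h(219)/290776 = 385914/(-231668 - (-189467)/(-2601)) - 468/290776 = 385914/(-231668 - (-189467)*(-1)/2601) - 468*1/290776 = 385914/(-231668 - 1*189467/2601) - 117/72694 = 385914/(-231668 - 189467/2601) - 117/72694 = 385914/(-602757935/2601) - 117/72694 = 385914*(-2601/602757935) - 117/72694 = -1003762314/602757935 - 117/72694 = -73038020332311/43816885326890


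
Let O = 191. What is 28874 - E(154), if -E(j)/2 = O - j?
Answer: 28948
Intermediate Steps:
E(j) = -382 + 2*j (E(j) = -2*(191 - j) = -382 + 2*j)
28874 - E(154) = 28874 - (-382 + 2*154) = 28874 - (-382 + 308) = 28874 - 1*(-74) = 28874 + 74 = 28948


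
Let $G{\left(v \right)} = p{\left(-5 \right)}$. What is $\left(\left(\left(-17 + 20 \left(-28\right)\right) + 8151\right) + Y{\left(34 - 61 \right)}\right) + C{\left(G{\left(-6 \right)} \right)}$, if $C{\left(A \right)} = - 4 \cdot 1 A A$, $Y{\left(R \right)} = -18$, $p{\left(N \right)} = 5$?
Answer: $7456$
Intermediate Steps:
$G{\left(v \right)} = 5$
$C{\left(A \right)} = - 4 A^{2}$ ($C{\left(A \right)} = - 4 A A = - 4 A^{2}$)
$\left(\left(\left(-17 + 20 \left(-28\right)\right) + 8151\right) + Y{\left(34 - 61 \right)}\right) + C{\left(G{\left(-6 \right)} \right)} = \left(\left(\left(-17 + 20 \left(-28\right)\right) + 8151\right) - 18\right) - 4 \cdot 5^{2} = \left(\left(\left(-17 - 560\right) + 8151\right) - 18\right) - 100 = \left(\left(-577 + 8151\right) - 18\right) - 100 = \left(7574 - 18\right) - 100 = 7556 - 100 = 7456$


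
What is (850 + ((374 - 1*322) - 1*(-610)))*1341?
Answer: 2027592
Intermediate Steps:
(850 + ((374 - 1*322) - 1*(-610)))*1341 = (850 + ((374 - 322) + 610))*1341 = (850 + (52 + 610))*1341 = (850 + 662)*1341 = 1512*1341 = 2027592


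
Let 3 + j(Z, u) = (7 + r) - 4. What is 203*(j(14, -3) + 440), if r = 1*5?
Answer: 90335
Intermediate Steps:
r = 5
j(Z, u) = 5 (j(Z, u) = -3 + ((7 + 5) - 4) = -3 + (12 - 4) = -3 + 8 = 5)
203*(j(14, -3) + 440) = 203*(5 + 440) = 203*445 = 90335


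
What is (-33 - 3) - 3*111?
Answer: -369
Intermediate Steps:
(-33 - 3) - 3*111 = -36 - 333 = -369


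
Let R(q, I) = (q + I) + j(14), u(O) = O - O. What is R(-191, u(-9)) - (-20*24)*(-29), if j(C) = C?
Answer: -14097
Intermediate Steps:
u(O) = 0
R(q, I) = 14 + I + q (R(q, I) = (q + I) + 14 = (I + q) + 14 = 14 + I + q)
R(-191, u(-9)) - (-20*24)*(-29) = (14 + 0 - 191) - (-20*24)*(-29) = -177 - (-480)*(-29) = -177 - 1*13920 = -177 - 13920 = -14097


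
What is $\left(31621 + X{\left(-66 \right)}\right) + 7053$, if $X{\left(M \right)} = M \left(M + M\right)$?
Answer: $47386$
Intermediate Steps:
$X{\left(M \right)} = 2 M^{2}$ ($X{\left(M \right)} = M 2 M = 2 M^{2}$)
$\left(31621 + X{\left(-66 \right)}\right) + 7053 = \left(31621 + 2 \left(-66\right)^{2}\right) + 7053 = \left(31621 + 2 \cdot 4356\right) + 7053 = \left(31621 + 8712\right) + 7053 = 40333 + 7053 = 47386$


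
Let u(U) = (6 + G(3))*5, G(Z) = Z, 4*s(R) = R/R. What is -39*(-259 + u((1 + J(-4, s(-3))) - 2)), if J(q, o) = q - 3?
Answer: 8346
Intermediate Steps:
s(R) = 1/4 (s(R) = (R/R)/4 = (1/4)*1 = 1/4)
J(q, o) = -3 + q
u(U) = 45 (u(U) = (6 + 3)*5 = 9*5 = 45)
-39*(-259 + u((1 + J(-4, s(-3))) - 2)) = -39*(-259 + 45) = -39*(-214) = 8346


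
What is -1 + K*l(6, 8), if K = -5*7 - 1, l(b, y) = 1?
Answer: -37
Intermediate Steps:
K = -36 (K = -35 - 1 = -36)
-1 + K*l(6, 8) = -1 - 36*1 = -1 - 36 = -37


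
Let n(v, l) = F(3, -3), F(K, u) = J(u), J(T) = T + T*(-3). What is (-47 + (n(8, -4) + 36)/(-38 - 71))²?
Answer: 26677225/11881 ≈ 2245.4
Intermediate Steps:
J(T) = -2*T (J(T) = T - 3*T = -2*T)
F(K, u) = -2*u
n(v, l) = 6 (n(v, l) = -2*(-3) = 6)
(-47 + (n(8, -4) + 36)/(-38 - 71))² = (-47 + (6 + 36)/(-38 - 71))² = (-47 + 42/(-109))² = (-47 + 42*(-1/109))² = (-47 - 42/109)² = (-5165/109)² = 26677225/11881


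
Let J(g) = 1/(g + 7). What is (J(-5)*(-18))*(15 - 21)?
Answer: 54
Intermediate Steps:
J(g) = 1/(7 + g)
(J(-5)*(-18))*(15 - 21) = (-18/(7 - 5))*(15 - 21) = (-18/2)*(-6) = ((½)*(-18))*(-6) = -9*(-6) = 54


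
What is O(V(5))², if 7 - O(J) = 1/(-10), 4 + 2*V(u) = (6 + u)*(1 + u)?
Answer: 5041/100 ≈ 50.410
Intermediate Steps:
V(u) = -2 + (1 + u)*(6 + u)/2 (V(u) = -2 + ((6 + u)*(1 + u))/2 = -2 + ((1 + u)*(6 + u))/2 = -2 + (1 + u)*(6 + u)/2)
O(J) = 71/10 (O(J) = 7 - 1/(-10) = 7 - 1*(-⅒) = 7 + ⅒ = 71/10)
O(V(5))² = (71/10)² = 5041/100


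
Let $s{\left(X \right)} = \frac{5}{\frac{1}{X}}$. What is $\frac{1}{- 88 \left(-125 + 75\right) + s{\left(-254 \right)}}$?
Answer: $\frac{1}{3130} \approx 0.00031949$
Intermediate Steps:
$s{\left(X \right)} = 5 X$
$\frac{1}{- 88 \left(-125 + 75\right) + s{\left(-254 \right)}} = \frac{1}{- 88 \left(-125 + 75\right) + 5 \left(-254\right)} = \frac{1}{\left(-88\right) \left(-50\right) - 1270} = \frac{1}{4400 - 1270} = \frac{1}{3130}$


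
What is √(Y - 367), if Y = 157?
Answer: I*√210 ≈ 14.491*I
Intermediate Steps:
√(Y - 367) = √(157 - 367) = √(-210) = I*√210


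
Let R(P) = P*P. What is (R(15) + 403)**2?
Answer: 394384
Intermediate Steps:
R(P) = P**2
(R(15) + 403)**2 = (15**2 + 403)**2 = (225 + 403)**2 = 628**2 = 394384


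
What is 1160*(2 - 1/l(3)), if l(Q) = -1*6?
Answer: 7540/3 ≈ 2513.3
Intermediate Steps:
l(Q) = -6
1160*(2 - 1/l(3)) = 1160*(2 - 1/(-6)) = 1160*(2 - 1*(-⅙)) = 1160*(2 + ⅙) = 1160*(13/6) = 7540/3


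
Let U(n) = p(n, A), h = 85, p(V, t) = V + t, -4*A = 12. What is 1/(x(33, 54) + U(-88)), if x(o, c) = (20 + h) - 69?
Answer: -1/55 ≈ -0.018182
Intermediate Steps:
A = -3 (A = -¼*12 = -3)
U(n) = -3 + n (U(n) = n - 3 = -3 + n)
x(o, c) = 36 (x(o, c) = (20 + 85) - 69 = 105 - 69 = 36)
1/(x(33, 54) + U(-88)) = 1/(36 + (-3 - 88)) = 1/(36 - 91) = 1/(-55) = -1/55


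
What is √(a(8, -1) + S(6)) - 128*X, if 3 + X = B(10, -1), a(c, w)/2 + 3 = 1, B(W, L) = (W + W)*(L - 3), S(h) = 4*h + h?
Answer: 10624 + √26 ≈ 10629.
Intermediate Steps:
S(h) = 5*h
B(W, L) = 2*W*(-3 + L) (B(W, L) = (2*W)*(-3 + L) = 2*W*(-3 + L))
a(c, w) = -4 (a(c, w) = -6 + 2*1 = -6 + 2 = -4)
X = -83 (X = -3 + 2*10*(-3 - 1) = -3 + 2*10*(-4) = -3 - 80 = -83)
√(a(8, -1) + S(6)) - 128*X = √(-4 + 5*6) - 128*(-83) = √(-4 + 30) + 10624 = √26 + 10624 = 10624 + √26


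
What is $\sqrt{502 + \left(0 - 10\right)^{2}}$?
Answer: $\sqrt{602} \approx 24.536$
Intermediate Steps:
$\sqrt{502 + \left(0 - 10\right)^{2}} = \sqrt{502 + \left(-10\right)^{2}} = \sqrt{502 + 100} = \sqrt{602}$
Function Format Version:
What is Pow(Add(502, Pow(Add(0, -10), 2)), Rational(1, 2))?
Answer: Pow(602, Rational(1, 2)) ≈ 24.536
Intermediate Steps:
Pow(Add(502, Pow(Add(0, -10), 2)), Rational(1, 2)) = Pow(Add(502, Pow(-10, 2)), Rational(1, 2)) = Pow(Add(502, 100), Rational(1, 2)) = Pow(602, Rational(1, 2))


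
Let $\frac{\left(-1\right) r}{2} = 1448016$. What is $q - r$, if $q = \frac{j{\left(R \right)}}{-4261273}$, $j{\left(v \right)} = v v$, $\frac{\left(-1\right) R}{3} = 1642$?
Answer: $\frac{12340758703260}{4261273} \approx 2.896 \cdot 10^{6}$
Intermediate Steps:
$R = -4926$ ($R = \left(-3\right) 1642 = -4926$)
$j{\left(v \right)} = v^{2}$
$r = -2896032$ ($r = \left(-2\right) 1448016 = -2896032$)
$q = - \frac{24265476}{4261273}$ ($q = \frac{\left(-4926\right)^{2}}{-4261273} = 24265476 \left(- \frac{1}{4261273}\right) = - \frac{24265476}{4261273} \approx -5.6944$)
$q - r = - \frac{24265476}{4261273} - -2896032 = - \frac{24265476}{4261273} + 2896032 = \frac{12340758703260}{4261273}$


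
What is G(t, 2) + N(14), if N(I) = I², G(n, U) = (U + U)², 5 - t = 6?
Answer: 212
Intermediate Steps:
t = -1 (t = 5 - 1*6 = 5 - 6 = -1)
G(n, U) = 4*U² (G(n, U) = (2*U)² = 4*U²)
G(t, 2) + N(14) = 4*2² + 14² = 4*4 + 196 = 16 + 196 = 212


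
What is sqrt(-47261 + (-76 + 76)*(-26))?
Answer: I*sqrt(47261) ≈ 217.4*I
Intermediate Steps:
sqrt(-47261 + (-76 + 76)*(-26)) = sqrt(-47261 + 0*(-26)) = sqrt(-47261 + 0) = sqrt(-47261) = I*sqrt(47261)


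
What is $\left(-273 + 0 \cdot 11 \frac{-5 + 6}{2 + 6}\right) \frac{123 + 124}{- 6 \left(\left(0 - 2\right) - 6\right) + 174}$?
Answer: $- \frac{22477}{74} \approx -303.74$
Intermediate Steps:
$\left(-273 + 0 \cdot 11 \frac{-5 + 6}{2 + 6}\right) \frac{123 + 124}{- 6 \left(\left(0 - 2\right) - 6\right) + 174} = \left(-273 + 0 \cdot 11 \cdot 1 \cdot \frac{1}{8}\right) \frac{247}{- 6 \left(\left(0 - 2\right) - 6\right) + 174} = \left(-273 + 0 \cdot 11 \cdot 1 \cdot \frac{1}{8}\right) \frac{247}{- 6 \left(-2 - 6\right) + 174} = \left(-273 + 0 \cdot 11 \cdot \frac{1}{8}\right) \frac{247}{\left(-6\right) \left(-8\right) + 174} = \left(-273 + 0 \cdot \frac{11}{8}\right) \frac{247}{48 + 174} = \left(-273 + 0\right) \frac{247}{222} = - 273 \cdot 247 \cdot \frac{1}{222} = \left(-273\right) \frac{247}{222} = - \frac{22477}{74}$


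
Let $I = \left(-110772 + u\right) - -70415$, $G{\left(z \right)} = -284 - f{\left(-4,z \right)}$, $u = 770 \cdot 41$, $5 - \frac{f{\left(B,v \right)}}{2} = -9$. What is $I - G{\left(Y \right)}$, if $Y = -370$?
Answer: $-8475$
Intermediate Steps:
$f{\left(B,v \right)} = 28$ ($f{\left(B,v \right)} = 10 - -18 = 10 + 18 = 28$)
$u = 31570$
$G{\left(z \right)} = -312$ ($G{\left(z \right)} = -284 - 28 = -312$)
$I = -8787$ ($I = \left(-110772 + 31570\right) - -70415 = -79202 + 70415 = -8787$)
$I - G{\left(Y \right)} = -8787 - -312 = -8787 + 312 = -8475$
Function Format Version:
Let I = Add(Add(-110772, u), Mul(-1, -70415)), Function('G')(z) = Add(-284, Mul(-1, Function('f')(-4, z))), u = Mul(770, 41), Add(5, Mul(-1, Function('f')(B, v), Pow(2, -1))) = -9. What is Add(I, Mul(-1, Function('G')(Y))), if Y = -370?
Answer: -8475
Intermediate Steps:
Function('f')(B, v) = 28 (Function('f')(B, v) = Add(10, Mul(-2, -9)) = Add(10, 18) = 28)
u = 31570
Function('G')(z) = -312 (Function('G')(z) = Add(-284, Mul(-1, 28)) = Add(-284, -28) = -312)
I = -8787 (I = Add(Add(-110772, 31570), Mul(-1, -70415)) = Add(-79202, 70415) = -8787)
Add(I, Mul(-1, Function('G')(Y))) = Add(-8787, Mul(-1, -312)) = Add(-8787, 312) = -8475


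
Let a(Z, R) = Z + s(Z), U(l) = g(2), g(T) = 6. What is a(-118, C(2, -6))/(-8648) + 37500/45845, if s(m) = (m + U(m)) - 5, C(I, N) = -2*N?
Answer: 1425845/1687096 ≈ 0.84515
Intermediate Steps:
U(l) = 6
s(m) = 1 + m (s(m) = (m + 6) - 5 = (6 + m) - 5 = 1 + m)
a(Z, R) = 1 + 2*Z (a(Z, R) = Z + (1 + Z) = 1 + 2*Z)
a(-118, C(2, -6))/(-8648) + 37500/45845 = (1 + 2*(-118))/(-8648) + 37500/45845 = (1 - 236)*(-1/8648) + 37500*(1/45845) = -235*(-1/8648) + 7500/9169 = 5/184 + 7500/9169 = 1425845/1687096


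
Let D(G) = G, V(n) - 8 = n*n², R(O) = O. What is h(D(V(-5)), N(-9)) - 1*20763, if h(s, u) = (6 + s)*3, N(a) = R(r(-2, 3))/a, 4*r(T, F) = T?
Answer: -21096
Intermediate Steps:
r(T, F) = T/4
V(n) = 8 + n³ (V(n) = 8 + n*n² = 8 + n³)
N(a) = -1/(2*a) (N(a) = ((¼)*(-2))/a = -1/(2*a))
h(s, u) = 18 + 3*s
h(D(V(-5)), N(-9)) - 1*20763 = (18 + 3*(8 + (-5)³)) - 1*20763 = (18 + 3*(8 - 125)) - 20763 = (18 + 3*(-117)) - 20763 = (18 - 351) - 20763 = -333 - 20763 = -21096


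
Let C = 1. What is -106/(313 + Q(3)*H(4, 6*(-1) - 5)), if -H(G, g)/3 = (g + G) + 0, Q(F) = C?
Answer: -53/167 ≈ -0.31737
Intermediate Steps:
Q(F) = 1
H(G, g) = -3*G - 3*g (H(G, g) = -3*((g + G) + 0) = -3*((G + g) + 0) = -3*(G + g) = -3*G - 3*g)
-106/(313 + Q(3)*H(4, 6*(-1) - 5)) = -106/(313 + 1*(-3*4 - 3*(6*(-1) - 5))) = -106/(313 + 1*(-12 - 3*(-6 - 5))) = -106/(313 + 1*(-12 - 3*(-11))) = -106/(313 + 1*(-12 + 33)) = -106/(313 + 1*21) = -106/(313 + 21) = -106/334 = -106*1/334 = -53/167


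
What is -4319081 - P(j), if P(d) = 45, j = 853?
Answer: -4319126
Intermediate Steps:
-4319081 - P(j) = -4319081 - 1*45 = -4319081 - 45 = -4319126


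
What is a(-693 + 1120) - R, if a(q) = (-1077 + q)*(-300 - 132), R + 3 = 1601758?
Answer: -1320955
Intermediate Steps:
R = 1601755 (R = -3 + 1601758 = 1601755)
a(q) = 465264 - 432*q (a(q) = (-1077 + q)*(-432) = 465264 - 432*q)
a(-693 + 1120) - R = (465264 - 432*(-693 + 1120)) - 1*1601755 = (465264 - 432*427) - 1601755 = (465264 - 184464) - 1601755 = 280800 - 1601755 = -1320955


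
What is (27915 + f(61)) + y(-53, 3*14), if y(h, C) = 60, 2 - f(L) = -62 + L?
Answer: 27978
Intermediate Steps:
f(L) = 64 - L (f(L) = 2 - (-62 + L) = 2 + (62 - L) = 64 - L)
(27915 + f(61)) + y(-53, 3*14) = (27915 + (64 - 1*61)) + 60 = (27915 + (64 - 61)) + 60 = (27915 + 3) + 60 = 27918 + 60 = 27978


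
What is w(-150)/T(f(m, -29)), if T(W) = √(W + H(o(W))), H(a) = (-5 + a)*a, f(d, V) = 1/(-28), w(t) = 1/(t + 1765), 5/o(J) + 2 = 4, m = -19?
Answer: -I*√77/35530 ≈ -0.00024697*I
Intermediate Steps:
o(J) = 5/2 (o(J) = 5/(-2 + 4) = 5/2)
w(t) = 1/(1765 + t)
f(d, V) = -1/28
H(a) = a*(-5 + a)
T(W) = √(-25/4 + W) (T(W) = √(W + 5*(-5 + 5/2)/2) = √(W + (5/2)*(-5/2)) = √(W - 25/4) = √(-25/4 + W))
w(-150)/T(f(m, -29)) = 1/((1765 - 150)*((√(-25 + 4*(-1/28))/2))) = 1/(1615*((√(-25 - ⅐)/2))) = 1/(1615*((√(-176/7)/2))) = 1/(1615*(((4*I*√77/7)/2))) = 1/(1615*((2*I*√77/7))) = (-I*√77/22)/1615 = -I*√77/35530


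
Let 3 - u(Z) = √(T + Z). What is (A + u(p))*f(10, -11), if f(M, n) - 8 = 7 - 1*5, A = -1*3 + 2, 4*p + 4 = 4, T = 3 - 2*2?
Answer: 20 - 10*I ≈ 20.0 - 10.0*I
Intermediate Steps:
T = -1 (T = 3 - 4 = -1)
p = 0 (p = -1 + (¼)*4 = -1 + 1 = 0)
A = -1 (A = -3 + 2 = -1)
u(Z) = 3 - √(-1 + Z)
f(M, n) = 10 (f(M, n) = 8 + (7 - 1*5) = 8 + (7 - 5) = 8 + 2 = 10)
(A + u(p))*f(10, -11) = (-1 + (3 - √(-1 + 0)))*10 = (-1 + (3 - √(-1)))*10 = (-1 + (3 - I))*10 = (2 - I)*10 = 20 - 10*I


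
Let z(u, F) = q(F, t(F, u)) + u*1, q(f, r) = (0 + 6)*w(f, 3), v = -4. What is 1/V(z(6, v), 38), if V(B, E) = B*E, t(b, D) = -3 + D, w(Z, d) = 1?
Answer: 1/456 ≈ 0.0021930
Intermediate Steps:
q(f, r) = 6 (q(f, r) = (0 + 6)*1 = 6*1 = 6)
z(u, F) = 6 + u (z(u, F) = 6 + u*1 = 6 + u)
1/V(z(6, v), 38) = 1/((6 + 6)*38) = 1/(12*38) = 1/456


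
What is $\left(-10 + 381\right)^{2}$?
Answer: $137641$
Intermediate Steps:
$\left(-10 + 381\right)^{2} = 371^{2} = 137641$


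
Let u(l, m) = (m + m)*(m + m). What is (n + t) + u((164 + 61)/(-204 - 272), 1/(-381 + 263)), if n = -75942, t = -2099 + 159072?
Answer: 282068912/3481 ≈ 81031.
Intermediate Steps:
t = 156973
u(l, m) = 4*m² (u(l, m) = (2*m)*(2*m) = 4*m²)
(n + t) + u((164 + 61)/(-204 - 272), 1/(-381 + 263)) = (-75942 + 156973) + 4*(1/(-381 + 263))² = 81031 + 4*(1/(-118))² = 81031 + 4*(-1/118)² = 81031 + 4*(1/13924) = 81031 + 1/3481 = 282068912/3481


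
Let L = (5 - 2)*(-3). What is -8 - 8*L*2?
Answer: 136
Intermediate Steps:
L = -9 (L = 3*(-3) = -9)
-8 - 8*L*2 = -8 - (-72)*2 = -8 - 8*(-18) = -8 + 144 = 136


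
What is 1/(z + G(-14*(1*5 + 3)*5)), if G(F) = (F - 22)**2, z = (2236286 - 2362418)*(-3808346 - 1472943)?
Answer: 1/666139882872 ≈ 1.5012e-12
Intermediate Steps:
z = 666139544148 (z = -126132*(-5281289) = 666139544148)
G(F) = (-22 + F)**2
1/(z + G(-14*(1*5 + 3)*5)) = 1/(666139544148 + (-22 - 14*(1*5 + 3)*5)**2) = 1/(666139544148 + (-22 - 14*(5 + 3)*5)**2) = 1/(666139544148 + (-22 - 14*8*5)**2) = 1/(666139544148 + (-22 - 112*5)**2) = 1/(666139544148 + (-22 - 560)**2) = 1/(666139544148 + (-582)**2) = 1/(666139544148 + 338724) = 1/666139882872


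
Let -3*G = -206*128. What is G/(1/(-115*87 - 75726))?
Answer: -753518336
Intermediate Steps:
G = 26368/3 (G = -(-206)*128/3 = -⅓*(-26368) = 26368/3 ≈ 8789.3)
G/(1/(-115*87 - 75726)) = 26368/(3*(1/(-115*87 - 75726))) = 26368/(3*(1/(-10005 - 75726))) = 26368/(3*(1/(-85731))) = 26368/(3*(-1/85731)) = (26368/3)*(-85731) = -753518336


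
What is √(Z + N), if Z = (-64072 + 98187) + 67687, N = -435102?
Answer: 10*I*√3333 ≈ 577.32*I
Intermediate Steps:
Z = 101802 (Z = 34115 + 67687 = 101802)
√(Z + N) = √(101802 - 435102) = √(-333300) = 10*I*√3333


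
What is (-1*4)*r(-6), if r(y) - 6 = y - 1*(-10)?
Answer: -40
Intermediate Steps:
r(y) = 16 + y (r(y) = 6 + (y - 1*(-10)) = 6 + (y + 10) = 6 + (10 + y) = 16 + y)
(-1*4)*r(-6) = (-1*4)*(16 - 6) = -4*10 = -40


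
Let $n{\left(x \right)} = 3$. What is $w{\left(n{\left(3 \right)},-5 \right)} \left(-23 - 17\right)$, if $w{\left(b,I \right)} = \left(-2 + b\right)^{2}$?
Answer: $-40$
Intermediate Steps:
$w{\left(n{\left(3 \right)},-5 \right)} \left(-23 - 17\right) = \left(-2 + 3\right)^{2} \left(-23 - 17\right) = 1^{2} \left(-23 - 17\right) = 1 \left(-40\right) = -40$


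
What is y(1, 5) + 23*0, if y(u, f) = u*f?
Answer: 5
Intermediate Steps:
y(u, f) = f*u
y(1, 5) + 23*0 = 5*1 + 23*0 = 5 + 0 = 5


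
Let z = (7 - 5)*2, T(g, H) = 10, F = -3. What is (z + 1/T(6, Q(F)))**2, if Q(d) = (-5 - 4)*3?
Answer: 1681/100 ≈ 16.810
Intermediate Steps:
Q(d) = -27 (Q(d) = -9*3 = -27)
z = 4 (z = 2*2 = 4)
(z + 1/T(6, Q(F)))**2 = (4 + 1/10)**2 = (41/10)**2 = 1681/100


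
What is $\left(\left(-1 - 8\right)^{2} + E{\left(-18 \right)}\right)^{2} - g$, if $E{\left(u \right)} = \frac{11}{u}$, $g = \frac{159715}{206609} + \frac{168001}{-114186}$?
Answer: $\frac{8233696041520537}{1273960184796} \approx 6463.1$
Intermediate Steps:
$g = - \frac{16473301619}{23591855274}$ ($g = 159715 \cdot \frac{1}{206609} + 168001 \left(- \frac{1}{114186}\right) = \frac{159715}{206609} - \frac{168001}{114186} = - \frac{16473301619}{23591855274} \approx -0.69826$)
$\left(\left(-1 - 8\right)^{2} + E{\left(-18 \right)}\right)^{2} - g = \left(\left(-1 - 8\right)^{2} + \frac{11}{-18}\right)^{2} - - \frac{16473301619}{23591855274} = \left(\left(-9\right)^{2} + 11 \left(- \frac{1}{18}\right)\right)^{2} + \frac{16473301619}{23591855274} = \left(81 - \frac{11}{18}\right)^{2} + \frac{16473301619}{23591855274} = \left(\frac{1447}{18}\right)^{2} + \frac{16473301619}{23591855274} = \frac{2093809}{324} + \frac{16473301619}{23591855274} = \frac{8233696041520537}{1273960184796}$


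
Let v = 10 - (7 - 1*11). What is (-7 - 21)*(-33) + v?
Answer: 938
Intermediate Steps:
v = 14 (v = 10 - (7 - 11) = 10 - 1*(-4) = 10 + 4 = 14)
(-7 - 21)*(-33) + v = (-7 - 21)*(-33) + 14 = -28*(-33) + 14 = 924 + 14 = 938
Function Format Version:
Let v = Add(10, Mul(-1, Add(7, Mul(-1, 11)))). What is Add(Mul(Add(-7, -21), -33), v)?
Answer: 938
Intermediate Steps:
v = 14 (v = Add(10, Mul(-1, Add(7, -11))) = Add(10, Mul(-1, -4)) = Add(10, 4) = 14)
Add(Mul(Add(-7, -21), -33), v) = Add(Mul(Add(-7, -21), -33), 14) = Add(Mul(-28, -33), 14) = Add(924, 14) = 938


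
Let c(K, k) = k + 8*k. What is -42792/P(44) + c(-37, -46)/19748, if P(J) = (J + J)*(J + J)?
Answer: -26508201/4779016 ≈ -5.5468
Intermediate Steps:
P(J) = 4*J² (P(J) = (2*J)*(2*J) = 4*J²)
c(K, k) = 9*k
-42792/P(44) + c(-37, -46)/19748 = -42792/(4*44²) + (9*(-46))/19748 = -42792/(4*1936) - 414*1/19748 = -42792/7744 - 207/9874 = -42792*1/7744 - 207/9874 = -5349/968 - 207/9874 = -26508201/4779016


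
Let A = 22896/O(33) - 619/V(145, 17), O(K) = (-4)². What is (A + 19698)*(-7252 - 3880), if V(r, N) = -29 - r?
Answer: -20466543790/87 ≈ -2.3525e+8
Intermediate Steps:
O(K) = 16
A = 249613/174 (A = 22896/16 - 619/(-29 - 1*145) = 22896*(1/16) - 619/(-29 - 145) = 1431 - 619/(-174) = 1431 - 619*(-1/174) = 1431 + 619/174 = 249613/174 ≈ 1434.6)
(A + 19698)*(-7252 - 3880) = (249613/174 + 19698)*(-7252 - 3880) = (3677065/174)*(-11132) = -20466543790/87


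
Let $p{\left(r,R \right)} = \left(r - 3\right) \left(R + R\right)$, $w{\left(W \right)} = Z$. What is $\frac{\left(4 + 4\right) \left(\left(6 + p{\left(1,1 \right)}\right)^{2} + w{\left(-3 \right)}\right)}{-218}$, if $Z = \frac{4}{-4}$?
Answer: $- \frac{12}{109} \approx -0.11009$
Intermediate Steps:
$Z = -1$ ($Z = 4 \left(- \frac{1}{4}\right) = -1$)
$w{\left(W \right)} = -1$
$p{\left(r,R \right)} = 2 R \left(-3 + r\right)$ ($p{\left(r,R \right)} = \left(-3 + r\right) 2 R = 2 R \left(-3 + r\right)$)
$\frac{\left(4 + 4\right) \left(\left(6 + p{\left(1,1 \right)}\right)^{2} + w{\left(-3 \right)}\right)}{-218} = \frac{\left(4 + 4\right) \left(\left(6 + 2 \cdot 1 \left(-3 + 1\right)\right)^{2} - 1\right)}{-218} = 8 \left(\left(6 + 2 \cdot 1 \left(-2\right)\right)^{2} - 1\right) \left(- \frac{1}{218}\right) = 8 \left(\left(6 - 4\right)^{2} - 1\right) \left(- \frac{1}{218}\right) = 8 \left(2^{2} - 1\right) \left(- \frac{1}{218}\right) = 8 \left(4 - 1\right) \left(- \frac{1}{218}\right) = 8 \cdot 3 \left(- \frac{1}{218}\right) = 24 \left(- \frac{1}{218}\right) = - \frac{12}{109}$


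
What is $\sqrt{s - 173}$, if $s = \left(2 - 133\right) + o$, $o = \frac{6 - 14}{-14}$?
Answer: $\frac{6 i \sqrt{413}}{7} \approx 17.419 i$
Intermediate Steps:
$o = \frac{4}{7}$ ($o = \left(-8\right) \left(- \frac{1}{14}\right) = \frac{4}{7} \approx 0.57143$)
$s = - \frac{913}{7}$ ($s = \left(2 - 133\right) + \frac{4}{7} = -131 + \frac{4}{7} = - \frac{913}{7} \approx -130.43$)
$\sqrt{s - 173} = \sqrt{- \frac{913}{7} - 173} = \sqrt{- \frac{2124}{7}} = \frac{6 i \sqrt{413}}{7}$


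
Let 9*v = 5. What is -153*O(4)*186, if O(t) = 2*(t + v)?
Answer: -259284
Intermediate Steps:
v = 5/9 (v = (⅑)*5 = 5/9 ≈ 0.55556)
O(t) = 10/9 + 2*t (O(t) = 2*(t + 5/9) = 2*(5/9 + t) = 10/9 + 2*t)
-153*O(4)*186 = -153*(10/9 + 2*4)*186 = -153*(10/9 + 8)*186 = -153*82/9*186 = -1394*186 = -259284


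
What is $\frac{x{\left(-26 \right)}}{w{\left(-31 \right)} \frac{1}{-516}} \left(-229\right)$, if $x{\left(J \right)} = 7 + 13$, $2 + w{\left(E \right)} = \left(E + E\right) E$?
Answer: $\frac{9847}{8} \approx 1230.9$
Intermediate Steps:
$w{\left(E \right)} = -2 + 2 E^{2}$ ($w{\left(E \right)} = -2 + \left(E + E\right) E = -2 + 2 E E = -2 + 2 E^{2}$)
$x{\left(J \right)} = 20$
$\frac{x{\left(-26 \right)}}{w{\left(-31 \right)} \frac{1}{-516}} \left(-229\right) = \frac{20}{\left(-2 + 2 \left(-31\right)^{2}\right) \frac{1}{-516}} \left(-229\right) = \frac{20}{\left(-2 + 2 \cdot 961\right) \left(- \frac{1}{516}\right)} \left(-229\right) = \frac{20}{\left(-2 + 1922\right) \left(- \frac{1}{516}\right)} \left(-229\right) = \frac{20}{1920 \left(- \frac{1}{516}\right)} \left(-229\right) = \frac{20}{- \frac{160}{43}} \left(-229\right) = 20 \left(- \frac{43}{160}\right) \left(-229\right) = \left(- \frac{43}{8}\right) \left(-229\right) = \frac{9847}{8}$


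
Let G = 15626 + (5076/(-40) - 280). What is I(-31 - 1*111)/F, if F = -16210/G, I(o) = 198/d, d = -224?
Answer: 15066909/18155200 ≈ 0.82990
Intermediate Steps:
G = 152191/10 (G = 15626 + (5076*(-1/40) - 280) = 15626 + (-1269/10 - 280) = 15626 - 4069/10 = 152191/10 ≈ 15219.)
I(o) = -99/112 (I(o) = 198/(-224) = 198*(-1/224) = -99/112)
F = -162100/152191 (F = -16210/152191/10 = -16210*10/152191 = -162100/152191 ≈ -1.0651)
I(-31 - 1*111)/F = -99/(112*(-162100/152191)) = -99/112*(-152191/162100) = 15066909/18155200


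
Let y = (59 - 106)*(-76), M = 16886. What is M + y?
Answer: 20458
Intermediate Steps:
y = 3572 (y = -47*(-76) = 3572)
M + y = 16886 + 3572 = 20458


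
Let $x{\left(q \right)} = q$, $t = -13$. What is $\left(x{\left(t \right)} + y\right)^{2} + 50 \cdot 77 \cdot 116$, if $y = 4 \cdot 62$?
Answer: $501825$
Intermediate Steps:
$y = 248$
$\left(x{\left(t \right)} + y\right)^{2} + 50 \cdot 77 \cdot 116 = \left(-13 + 248\right)^{2} + 50 \cdot 77 \cdot 116 = 235^{2} + 3850 \cdot 116 = 55225 + 446600 = 501825$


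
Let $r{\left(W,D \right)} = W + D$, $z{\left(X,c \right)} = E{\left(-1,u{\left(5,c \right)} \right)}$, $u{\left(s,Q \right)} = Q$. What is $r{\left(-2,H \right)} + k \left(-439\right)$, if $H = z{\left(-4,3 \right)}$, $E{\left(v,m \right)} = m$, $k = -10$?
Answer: $4391$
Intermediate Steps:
$z{\left(X,c \right)} = c$
$H = 3$
$r{\left(W,D \right)} = D + W$
$r{\left(-2,H \right)} + k \left(-439\right) = \left(3 - 2\right) - -4390 = 1 + 4390 = 4391$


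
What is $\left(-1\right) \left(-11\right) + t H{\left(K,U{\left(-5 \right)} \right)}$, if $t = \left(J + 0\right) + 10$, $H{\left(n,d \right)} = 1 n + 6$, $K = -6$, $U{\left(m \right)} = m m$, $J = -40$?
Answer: $11$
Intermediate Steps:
$U{\left(m \right)} = m^{2}$
$H{\left(n,d \right)} = 6 + n$ ($H{\left(n,d \right)} = n + 6 = 6 + n$)
$t = -30$ ($t = \left(-40 + 0\right) + 10 = -40 + 10 = -30$)
$\left(-1\right) \left(-11\right) + t H{\left(K,U{\left(-5 \right)} \right)} = \left(-1\right) \left(-11\right) - 30 \left(6 - 6\right) = 11 - 0 = 11 + 0 = 11$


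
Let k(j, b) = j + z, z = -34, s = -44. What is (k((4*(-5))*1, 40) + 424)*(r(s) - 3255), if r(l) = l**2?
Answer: -488030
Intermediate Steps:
k(j, b) = -34 + j (k(j, b) = j - 34 = -34 + j)
(k((4*(-5))*1, 40) + 424)*(r(s) - 3255) = ((-34 + (4*(-5))*1) + 424)*((-44)**2 - 3255) = ((-34 - 20*1) + 424)*(1936 - 3255) = ((-34 - 20) + 424)*(-1319) = (-54 + 424)*(-1319) = 370*(-1319) = -488030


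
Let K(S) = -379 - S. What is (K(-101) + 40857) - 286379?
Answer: -245800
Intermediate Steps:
(K(-101) + 40857) - 286379 = ((-379 - 1*(-101)) + 40857) - 286379 = ((-379 + 101) + 40857) - 286379 = (-278 + 40857) - 286379 = 40579 - 286379 = -245800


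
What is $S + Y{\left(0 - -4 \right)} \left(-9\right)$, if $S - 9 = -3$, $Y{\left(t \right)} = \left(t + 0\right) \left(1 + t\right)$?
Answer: $-174$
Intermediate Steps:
$Y{\left(t \right)} = t \left(1 + t\right)$
$S = 6$ ($S = 9 - 3 = 6$)
$S + Y{\left(0 - -4 \right)} \left(-9\right) = 6 + \left(0 - -4\right) \left(1 + \left(0 - -4\right)\right) \left(-9\right) = 6 + \left(0 + 4\right) \left(1 + \left(0 + 4\right)\right) \left(-9\right) = 6 + 4 \left(1 + 4\right) \left(-9\right) = 6 + 4 \cdot 5 \left(-9\right) = 6 + 20 \left(-9\right) = 6 - 180 = -174$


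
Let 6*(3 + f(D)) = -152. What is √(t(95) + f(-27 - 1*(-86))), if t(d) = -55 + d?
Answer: √105/3 ≈ 3.4156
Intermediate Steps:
f(D) = -85/3 (f(D) = -3 + (⅙)*(-152) = -3 - 76/3 = -85/3)
√(t(95) + f(-27 - 1*(-86))) = √((-55 + 95) - 85/3) = √(40 - 85/3) = √(35/3) = √105/3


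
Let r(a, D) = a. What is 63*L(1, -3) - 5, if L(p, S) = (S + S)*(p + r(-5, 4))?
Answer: 1507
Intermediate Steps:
L(p, S) = 2*S*(-5 + p) (L(p, S) = (S + S)*(p - 5) = (2*S)*(-5 + p) = 2*S*(-5 + p))
63*L(1, -3) - 5 = 63*(2*(-3)*(-5 + 1)) - 5 = 63*(2*(-3)*(-4)) - 5 = 63*24 - 5 = 1512 - 5 = 1507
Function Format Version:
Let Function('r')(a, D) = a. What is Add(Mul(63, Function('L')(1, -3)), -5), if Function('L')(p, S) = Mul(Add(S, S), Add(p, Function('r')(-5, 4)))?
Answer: 1507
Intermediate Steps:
Function('L')(p, S) = Mul(2, S, Add(-5, p)) (Function('L')(p, S) = Mul(Add(S, S), Add(p, -5)) = Mul(Mul(2, S), Add(-5, p)) = Mul(2, S, Add(-5, p)))
Add(Mul(63, Function('L')(1, -3)), -5) = Add(Mul(63, Mul(2, -3, Add(-5, 1))), -5) = Add(Mul(63, Mul(2, -3, -4)), -5) = Add(Mul(63, 24), -5) = Add(1512, -5) = 1507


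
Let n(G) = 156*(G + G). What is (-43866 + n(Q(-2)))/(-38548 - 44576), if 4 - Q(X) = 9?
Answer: 7571/13854 ≈ 0.54648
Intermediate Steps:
Q(X) = -5 (Q(X) = 4 - 1*9 = 4 - 9 = -5)
n(G) = 312*G (n(G) = 156*(2*G) = 312*G)
(-43866 + n(Q(-2)))/(-38548 - 44576) = (-43866 + 312*(-5))/(-38548 - 44576) = (-43866 - 1560)/(-83124) = -45426*(-1/83124) = 7571/13854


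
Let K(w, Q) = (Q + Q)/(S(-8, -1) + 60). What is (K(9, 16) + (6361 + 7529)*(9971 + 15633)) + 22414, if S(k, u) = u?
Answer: 20984056498/59 ≈ 3.5566e+8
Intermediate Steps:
K(w, Q) = 2*Q/59 (K(w, Q) = (Q + Q)/(-1 + 60) = (2*Q)/59 = (2*Q)*(1/59) = 2*Q/59)
(K(9, 16) + (6361 + 7529)*(9971 + 15633)) + 22414 = ((2/59)*16 + (6361 + 7529)*(9971 + 15633)) + 22414 = (32/59 + 13890*25604) + 22414 = (32/59 + 355639560) + 22414 = 20982734072/59 + 22414 = 20984056498/59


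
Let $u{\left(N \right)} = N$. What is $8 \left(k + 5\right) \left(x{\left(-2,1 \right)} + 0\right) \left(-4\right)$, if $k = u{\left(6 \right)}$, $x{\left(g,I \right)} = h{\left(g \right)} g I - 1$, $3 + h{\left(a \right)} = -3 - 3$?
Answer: $-5984$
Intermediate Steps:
$h{\left(a \right)} = -9$ ($h{\left(a \right)} = -3 - 6 = -9$)
$x{\left(g,I \right)} = -1 - 9 I g$ ($x{\left(g,I \right)} = - 9 g I - 1 = - 9 I g - 1 = -1 - 9 I g$)
$k = 6$
$8 \left(k + 5\right) \left(x{\left(-2,1 \right)} + 0\right) \left(-4\right) = 8 \left(6 + 5\right) \left(\left(-1 - 9 \left(-2\right)\right) + 0\right) \left(-4\right) = 8 \cdot 11 \left(\left(-1 + 18\right) + 0\right) \left(-4\right) = 8 \cdot 11 \left(17 + 0\right) \left(-4\right) = 8 \cdot 11 \cdot 17 \left(-4\right) = 8 \cdot 187 \left(-4\right) = 1496 \left(-4\right) = -5984$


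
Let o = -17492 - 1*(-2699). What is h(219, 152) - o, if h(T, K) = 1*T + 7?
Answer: 15019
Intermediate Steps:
h(T, K) = 7 + T (h(T, K) = T + 7 = 7 + T)
o = -14793 (o = -17492 + 2699 = -14793)
h(219, 152) - o = (7 + 219) - 1*(-14793) = 226 + 14793 = 15019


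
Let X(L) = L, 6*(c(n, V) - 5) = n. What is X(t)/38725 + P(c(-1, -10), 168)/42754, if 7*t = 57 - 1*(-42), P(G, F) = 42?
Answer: 7808898/5794770275 ≈ 0.0013476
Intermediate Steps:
c(n, V) = 5 + n/6
t = 99/7 (t = (57 - 1*(-42))/7 = (57 + 42)/7 = (1/7)*99 = 99/7 ≈ 14.143)
X(t)/38725 + P(c(-1, -10), 168)/42754 = (99/7)/38725 + 42/42754 = (99/7)*(1/38725) + 42*(1/42754) = 99/271075 + 21/21377 = 7808898/5794770275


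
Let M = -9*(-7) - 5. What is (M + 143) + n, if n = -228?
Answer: -27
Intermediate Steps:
M = 58 (M = 63 - 5 = 58)
(M + 143) + n = (58 + 143) - 228 = 201 - 228 = -27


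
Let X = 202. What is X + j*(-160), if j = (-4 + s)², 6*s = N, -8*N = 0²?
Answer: -2358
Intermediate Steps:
N = 0 (N = -⅛*0² = -⅛*0 = 0)
s = 0 (s = (⅙)*0 = 0)
j = 16 (j = (-4 + 0)² = (-4)² = 16)
X + j*(-160) = 202 + 16*(-160) = 202 - 2560 = -2358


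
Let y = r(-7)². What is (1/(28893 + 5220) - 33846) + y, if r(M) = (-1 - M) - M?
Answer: -1148823500/34113 ≈ -33677.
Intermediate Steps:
r(M) = -1 - 2*M
y = 169 (y = (-1 - 2*(-7))² = (-1 + 14)² = 13² = 169)
(1/(28893 + 5220) - 33846) + y = (1/(28893 + 5220) - 33846) + 169 = (1/34113 - 33846) + 169 = -1154588597/34113 + 169 = -1148823500/34113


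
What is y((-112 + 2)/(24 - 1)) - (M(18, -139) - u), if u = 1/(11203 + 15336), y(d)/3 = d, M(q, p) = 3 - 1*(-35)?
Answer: -31952933/610397 ≈ -52.348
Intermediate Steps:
M(q, p) = 38 (M(q, p) = 3 + 35 = 38)
y(d) = 3*d
u = 1/26539 ≈ 3.7680e-5
y((-112 + 2)/(24 - 1)) - (M(18, -139) - u) = 3*((-112 + 2)/(24 - 1)) - (38 - 1*1/26539) = 3*(-110/23) - (38 - 1/26539) = 3*(-110*1/23) - 1*1008481/26539 = 3*(-110/23) - 1008481/26539 = -330/23 - 1008481/26539 = -31952933/610397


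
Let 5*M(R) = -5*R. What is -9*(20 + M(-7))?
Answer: -243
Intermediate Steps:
M(R) = -R (M(R) = (-5*R)/5 = -R)
-9*(20 + M(-7)) = -9*(20 - 1*(-7)) = -9*(20 + 7) = -9*27 = -243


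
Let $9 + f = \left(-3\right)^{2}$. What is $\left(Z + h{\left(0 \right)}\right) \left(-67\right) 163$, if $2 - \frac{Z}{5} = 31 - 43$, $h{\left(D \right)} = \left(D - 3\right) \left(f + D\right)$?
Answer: $-764470$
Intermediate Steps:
$f = 0$ ($f = -9 + \left(-3\right)^{2} = -9 + 9 = 0$)
$h{\left(D \right)} = D \left(-3 + D\right)$ ($h{\left(D \right)} = \left(D - 3\right) \left(0 + D\right) = \left(-3 + D\right) D = D \left(-3 + D\right)$)
$Z = 70$ ($Z = 10 - 5 \left(31 - 43\right) = 10 - -60 = 10 + 60 = 70$)
$\left(Z + h{\left(0 \right)}\right) \left(-67\right) 163 = \left(70 + 0 \left(-3 + 0\right)\right) \left(-67\right) 163 = \left(70 + 0 \left(-3\right)\right) \left(-67\right) 163 = \left(70 + 0\right) \left(-67\right) 163 = 70 \left(-67\right) 163 = \left(-4690\right) 163 = -764470$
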